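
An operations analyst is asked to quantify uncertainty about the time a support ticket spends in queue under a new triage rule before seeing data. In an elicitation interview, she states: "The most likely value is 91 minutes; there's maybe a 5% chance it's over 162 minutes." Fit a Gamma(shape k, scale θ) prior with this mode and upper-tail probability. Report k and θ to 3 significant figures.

Gamma(k,θ) with k>1 has mode (k−1)θ, so θ = 91/(k−1).
Need P(X < 162) = 0.95 with θ tied to k this way. Start at k = 2, θ = 91: P(X<162) ≈ 0.531.
Too low — raise k to concentrate. Iterating converges to k ≈ 9.38.
Then θ = 91/(9.38−1) ≈ 10.9.

k ≈ 9.38, θ ≈ 10.9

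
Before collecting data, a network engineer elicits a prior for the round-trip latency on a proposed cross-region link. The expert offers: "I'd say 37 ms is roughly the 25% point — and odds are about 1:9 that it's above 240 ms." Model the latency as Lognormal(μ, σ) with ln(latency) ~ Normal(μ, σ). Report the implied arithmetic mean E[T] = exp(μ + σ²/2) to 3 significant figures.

E[T] ≈ 111 ms

If T ~ Lognormal(μ,σ) then ln T ~ Normal(μ,σ), so the p-quantile of ln T is μ + z_p·σ.
ln(37) = 3.611 and ln(240) = 5.481; z_{0.25} = -0.6745, z_{0.9} = 1.282.
σ = (5.481 − 3.611)/(1.282 − (-0.6745)) = 0.956.
μ = 3.611 − (-0.6745)·0.956 = 4.256.
E[T] = exp(μ + σ²/2) = exp(4.256 + 0.4568) = 111 ms.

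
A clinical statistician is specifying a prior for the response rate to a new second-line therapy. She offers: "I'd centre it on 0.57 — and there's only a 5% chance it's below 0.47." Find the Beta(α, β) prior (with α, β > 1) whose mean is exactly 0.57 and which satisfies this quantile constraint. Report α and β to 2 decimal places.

α ≈ 38.22, β ≈ 28.83

With mean 0.57 fixed, write α = 0.57s, β = 0.43s where s = α+β.
Need P(θ < 0.47) = 0.05 under Beta(0.57s, 0.43s). Normal approximation: (q−m)/√(m(1−m)/s) ≈ z_{0.05} = -1.64, so s ≈ 0.57·0.43·(-1.64)²/(0.47−0.57)² = 66.3.
At s = 66.3: P(θ<0.47) ≈ 0.051. Adjusting to match 0.05 gives s ≈ 67.04.
So α = 0.57·67.04 ≈ 38.22, β = 0.43·67.04 ≈ 28.83.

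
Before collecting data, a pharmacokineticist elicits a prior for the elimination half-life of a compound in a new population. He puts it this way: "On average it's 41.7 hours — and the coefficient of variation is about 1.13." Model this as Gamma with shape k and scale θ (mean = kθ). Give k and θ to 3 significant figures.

k ≈ 0.783, θ ≈ 53.2

For Gamma(k, scale θ): mean = kθ, variance = kθ², so CV = 1/√k.
CV = 1.13, hence k = 1/CV² = 0.783.
Then θ = mean/k = 41.7/0.783 = 53.2.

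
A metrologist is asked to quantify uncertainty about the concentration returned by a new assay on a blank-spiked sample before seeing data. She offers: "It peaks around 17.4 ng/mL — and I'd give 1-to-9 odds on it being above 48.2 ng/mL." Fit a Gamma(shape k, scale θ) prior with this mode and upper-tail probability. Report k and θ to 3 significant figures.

Gamma(k,θ) with k>1 has mode (k−1)θ, so θ = 17.4/(k−1).
Need P(X < 48.2) = 0.9 with θ tied to k this way. Start at k = 2, θ = 17.4: P(X<48.2) ≈ 0.764.
Too low — raise k to concentrate. Iterating converges to k ≈ 2.84.
Then θ = 17.4/(2.84−1) ≈ 9.45.

k ≈ 2.84, θ ≈ 9.45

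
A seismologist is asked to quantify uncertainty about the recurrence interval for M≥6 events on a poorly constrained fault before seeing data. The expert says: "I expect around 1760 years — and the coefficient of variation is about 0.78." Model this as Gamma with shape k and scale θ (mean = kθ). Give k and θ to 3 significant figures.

k ≈ 1.64, θ ≈ 1070

For Gamma(k, scale θ): mean = kθ, variance = kθ², so CV = 1/√k.
CV = 0.78, hence k = 1/CV² = 1.64.
Then θ = mean/k = 1760/1.64 = 1070.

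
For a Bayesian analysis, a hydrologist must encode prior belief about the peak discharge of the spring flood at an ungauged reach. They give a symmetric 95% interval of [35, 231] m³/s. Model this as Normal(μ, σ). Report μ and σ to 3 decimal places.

A symmetric 95% interval runs μ ± z·σ with z = 1.96.
Half-width = 98, so σ = 98/1.96 = 50.001.
μ is the interval midpoint, 133.000.

μ = 133.000, σ = 50.001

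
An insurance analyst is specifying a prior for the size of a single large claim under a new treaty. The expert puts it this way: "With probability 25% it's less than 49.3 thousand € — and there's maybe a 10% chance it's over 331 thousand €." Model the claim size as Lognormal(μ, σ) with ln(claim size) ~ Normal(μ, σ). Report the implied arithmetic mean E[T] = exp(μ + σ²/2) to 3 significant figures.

If T ~ Lognormal(μ,σ) then ln T ~ Normal(μ,σ), so the p-quantile of ln T is μ + z_p·σ.
ln(49.3) = 3.898 and ln(331) = 5.802; z_{0.25} = -0.6745, z_{0.9} = 1.282.
σ = (5.802 − 3.898)/(1.282 − (-0.6745)) = 0.973.
μ = 3.898 − (-0.6745)·0.973 = 4.555.
E[T] = exp(μ + σ²/2) = exp(4.555 + 0.4738) = 153 thousand €.

E[T] ≈ 153 thousand €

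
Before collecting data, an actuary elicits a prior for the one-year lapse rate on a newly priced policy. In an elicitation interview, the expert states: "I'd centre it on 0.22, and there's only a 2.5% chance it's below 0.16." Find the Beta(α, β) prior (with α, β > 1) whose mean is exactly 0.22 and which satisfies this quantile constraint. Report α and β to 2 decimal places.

With mean 0.22 fixed, write α = 0.22s, β = 0.78s where s = α+β.
Need P(θ < 0.16) = 0.025 under Beta(0.22s, 0.78s). Normal approximation: (q−m)/√(m(1−m)/s) ≈ z_{0.025} = -1.96, so s ≈ 0.22·0.78·(-1.96)²/(0.16−0.22)² = 183.1.
At s = 183.1: P(θ<0.16) ≈ 0.019. Adjusting to match 0.025 gives s ≈ 163.01.
So α = 0.22·163.01 ≈ 35.86, β = 0.78·163.01 ≈ 127.15.

α ≈ 35.86, β ≈ 127.15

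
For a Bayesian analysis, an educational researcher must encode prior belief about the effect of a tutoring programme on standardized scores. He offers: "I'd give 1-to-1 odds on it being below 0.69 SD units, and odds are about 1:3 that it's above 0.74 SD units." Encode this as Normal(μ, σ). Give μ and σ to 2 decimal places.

μ = 0.69, σ = 0.07

The p-quantile of Normal(μ,σ) is μ + z_p·σ, with z_{0.5} = 0 and z_{0.75} = 0.6745.
Eliminate σ: μ = (z₂·x₁ − z₁·x₂)/(z₂ − z₁) = (0.6745·0.69 − (0)·0.74)/0.6745 = 0.69.
Then σ = (x₂ − x₁)/(z₂ − z₁) = (0.74 − 0.69)/0.6745 = 0.07.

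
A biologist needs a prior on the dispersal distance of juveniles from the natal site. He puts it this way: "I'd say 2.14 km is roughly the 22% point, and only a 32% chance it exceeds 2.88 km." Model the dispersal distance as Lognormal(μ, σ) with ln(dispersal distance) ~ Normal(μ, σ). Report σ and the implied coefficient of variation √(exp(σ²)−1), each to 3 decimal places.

If T ~ Lognormal(μ,σ) then ln T ~ Normal(μ,σ), so the p-quantile of ln T is μ + z_p·σ.
ln(2.14) = 0.7608 and ln(2.88) = 1.058; z_{0.22} = -0.7722, z_{0.68} = 0.4677.
σ = (1.058 − 0.7608)/(0.4677 − (-0.7722)) = 0.240.
μ = 0.7608 − (-0.7722)·0.240 = 0.946.
CV = √(exp(σ²)−1) = √(exp(0.0574)−1) = 0.243.

σ ≈ 0.240, CV ≈ 0.243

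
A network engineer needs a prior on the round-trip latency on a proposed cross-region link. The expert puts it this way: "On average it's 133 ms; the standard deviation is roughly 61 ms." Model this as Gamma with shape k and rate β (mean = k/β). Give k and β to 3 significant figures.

For Gamma(k, rate β): mean = k/β, variance = k/β², so CV = 1/√k.
CV = SD/mean = 61/133 = 0.4586, hence k = 1/CV² = 4.75.
Then β = k/mean = 4.75/133 = 0.0357.

k ≈ 4.75, β ≈ 0.0357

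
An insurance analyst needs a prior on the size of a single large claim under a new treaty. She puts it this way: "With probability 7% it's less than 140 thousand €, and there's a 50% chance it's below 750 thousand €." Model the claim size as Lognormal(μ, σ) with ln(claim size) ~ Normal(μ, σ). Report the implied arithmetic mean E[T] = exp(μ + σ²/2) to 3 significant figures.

If T ~ Lognormal(μ,σ) then ln T ~ Normal(μ,σ), so the p-quantile of ln T is μ + z_p·σ.
ln(140) = 4.942 and ln(750) = 6.62; z_{0.07} = -1.476, z_{0.5} = 0.
σ = (6.62 − 4.942)/(0 − (-1.476)) = 1.137.
μ = 4.942 − (-1.476)·1.137 = 6.620.
E[T] = exp(μ + σ²/2) = exp(6.620 + 0.6467) = 1430 thousand €.

E[T] ≈ 1430 thousand €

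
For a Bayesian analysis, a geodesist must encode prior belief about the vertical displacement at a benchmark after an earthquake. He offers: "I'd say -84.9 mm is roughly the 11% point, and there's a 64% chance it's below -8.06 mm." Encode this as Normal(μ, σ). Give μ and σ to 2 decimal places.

For Normal(μ,σ), the p-quantile is μ + z_p·σ. Here z_{0.11} = -1.227, z_{0.64} = 0.3585.
So -84.9 = μ − 1.227σ and -8.06 = μ + 0.3585σ.
Subtracting: σ = (-8.06 − -84.9)/(0.3585 − (-1.227)) = 48.48.
Then μ = -84.9 − (-1.227)·48.48 = -25.44.

μ = -25.44, σ = 48.48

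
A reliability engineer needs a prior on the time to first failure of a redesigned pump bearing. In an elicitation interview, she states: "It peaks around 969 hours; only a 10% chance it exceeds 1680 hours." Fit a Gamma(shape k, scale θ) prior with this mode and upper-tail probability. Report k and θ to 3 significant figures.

k ≈ 7.27, θ ≈ 155

Gamma(k,θ) with k>1 has mode (k−1)θ, so θ = 969/(k−1).
Need P(X < 1680) = 0.9 with θ tied to k this way. Start at k = 2, θ = 969: P(X<1680) ≈ 0.517.
Too low — raise k to concentrate. Iterating converges to k ≈ 7.27.
Then θ = 969/(7.27−1) ≈ 155.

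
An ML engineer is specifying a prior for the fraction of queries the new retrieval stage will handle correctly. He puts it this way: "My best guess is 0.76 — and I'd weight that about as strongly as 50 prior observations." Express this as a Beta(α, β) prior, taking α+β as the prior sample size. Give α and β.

Under the effective-sample-size interpretation, Beta(α, β) has prior mean α/(α+β) and prior sample size α+β.
So α+β = 50 and α/(α+β) = 0.76, giving α = 0.76·50 = 38 and β = 50 − 38 = 12.

α = 38, β = 12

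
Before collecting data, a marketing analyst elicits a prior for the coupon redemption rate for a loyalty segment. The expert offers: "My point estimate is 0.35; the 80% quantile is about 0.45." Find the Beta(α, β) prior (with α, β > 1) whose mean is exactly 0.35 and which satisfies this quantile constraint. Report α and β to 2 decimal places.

α ≈ 5.45, β ≈ 10.12

With mean 0.35 fixed, write α = 0.35s, β = 0.65s where s = α+β.
Need P(θ < 0.45) = 0.8 under Beta(0.35s, 0.65s). Normal approximation: (q−m)/√(m(1−m)/s) ≈ z_{0.8} = 0.842, so s ≈ 0.35·0.65·(0.842)²/(0.45−0.35)² = 16.1.
At s = 16.1: P(θ<0.45) ≈ 0.804. Adjusting to match 0.8 gives s ≈ 15.57.
So α = 0.35·15.57 ≈ 5.45, β = 0.65·15.57 ≈ 10.12.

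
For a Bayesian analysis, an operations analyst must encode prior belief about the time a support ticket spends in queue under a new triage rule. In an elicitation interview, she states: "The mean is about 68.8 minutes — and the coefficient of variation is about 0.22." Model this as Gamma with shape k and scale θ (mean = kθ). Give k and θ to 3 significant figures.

k ≈ 20.7, θ ≈ 3.33

For Gamma(k, scale θ): mean = kθ, variance = kθ², so CV = 1/√k.
CV = 0.22, hence k = 1/CV² = 20.7.
Then θ = mean/k = 68.8/20.7 = 3.33.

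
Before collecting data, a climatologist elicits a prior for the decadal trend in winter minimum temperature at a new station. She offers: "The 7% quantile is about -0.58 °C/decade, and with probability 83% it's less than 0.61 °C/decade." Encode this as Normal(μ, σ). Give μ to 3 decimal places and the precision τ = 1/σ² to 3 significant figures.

μ = 0.143, τ = 4.17

For Normal(μ,σ), the p-quantile is μ + z_p·σ. Here z_{0.07} = -1.476, z_{0.83} = 0.9542.
So -0.58 = μ − 1.476σ and 0.61 = μ + 0.9542σ.
Subtracting: σ = (0.61 − -0.58)/(0.9542 − (-1.476)) = 0.490.
Then μ = -0.58 − (-1.476)·0.490 = 0.143.
Precision τ = 1/σ² = 1/0.4897² = 4.17.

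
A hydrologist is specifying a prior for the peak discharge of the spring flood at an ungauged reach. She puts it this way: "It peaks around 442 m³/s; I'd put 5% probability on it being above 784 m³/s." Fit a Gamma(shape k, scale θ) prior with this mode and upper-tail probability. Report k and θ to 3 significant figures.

k ≈ 9.49, θ ≈ 52.1

Gamma(k,θ) with k>1 has mode (k−1)θ, so θ = 442/(k−1).
Need P(X < 784) = 0.95 with θ tied to k this way. Start at k = 2, θ = 442: P(X<784) ≈ 0.529.
Too low — raise k to concentrate. Iterating converges to k ≈ 9.49.
Then θ = 442/(9.49−1) ≈ 52.1.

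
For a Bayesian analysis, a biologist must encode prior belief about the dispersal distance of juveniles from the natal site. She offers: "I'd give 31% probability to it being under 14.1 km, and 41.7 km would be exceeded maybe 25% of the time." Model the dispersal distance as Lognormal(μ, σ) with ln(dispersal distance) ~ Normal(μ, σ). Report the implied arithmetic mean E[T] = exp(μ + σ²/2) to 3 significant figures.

If T ~ Lognormal(μ,σ) then ln T ~ Normal(μ,σ), so the p-quantile of ln T is μ + z_p·σ.
ln(14.1) = 2.646 and ln(41.7) = 3.731; z_{0.31} = -0.4959, z_{0.75} = 0.6745.
σ = (3.731 − 2.646)/(0.6745 − (-0.4959)) = 0.927.
μ = 2.646 − (-0.4959)·0.927 = 3.106.
E[T] = exp(μ + σ²/2) = exp(3.106 + 0.4292) = 34.3 km.

E[T] ≈ 34.3 km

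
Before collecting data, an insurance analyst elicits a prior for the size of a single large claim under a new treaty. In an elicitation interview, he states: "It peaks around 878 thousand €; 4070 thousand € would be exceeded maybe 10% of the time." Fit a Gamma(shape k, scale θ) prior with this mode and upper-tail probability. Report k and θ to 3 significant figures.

k ≈ 1.76, θ ≈ 1150

Gamma(k,θ) with k>1 has mode (k−1)θ, so θ = 878/(k−1).
Need P(X < 4070) = 0.9 with θ tied to k this way. Start at k = 2, θ = 878: P(X<4070) ≈ 0.945.
Too high — lower k to spread out. Iterating converges to k ≈ 1.76.
Then θ = 878/(1.76−1) ≈ 1150.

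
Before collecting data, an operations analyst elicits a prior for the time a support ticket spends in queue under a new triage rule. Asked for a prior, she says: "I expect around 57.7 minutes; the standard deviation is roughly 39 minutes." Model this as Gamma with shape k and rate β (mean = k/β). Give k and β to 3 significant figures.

k ≈ 2.19, β ≈ 0.0379

For Gamma(k, rate β): mean = k/β, variance = k/β², so CV = 1/√k.
CV = SD/mean = 39/57.7 = 0.6759, hence k = 1/CV² = 2.19.
Then β = k/mean = 2.19/57.7 = 0.0379.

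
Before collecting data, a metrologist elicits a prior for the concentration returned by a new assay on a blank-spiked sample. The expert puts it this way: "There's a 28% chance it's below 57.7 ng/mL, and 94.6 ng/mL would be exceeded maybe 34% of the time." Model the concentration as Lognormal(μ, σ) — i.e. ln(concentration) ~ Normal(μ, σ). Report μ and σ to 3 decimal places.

μ ≈ 4.345, σ ≈ 0.497

If T ~ Lognormal(μ,σ) then ln T ~ Normal(μ,σ), so the p-quantile of ln T is μ + z_p·σ.
ln(57.7) = 4.055 and ln(94.6) = 4.55; z_{0.28} = -0.5828, z_{0.66} = 0.4125.
σ = (4.55 − 4.055)/(0.4125 − (-0.5828)) = 0.497.
μ = 4.055 − (-0.5828)·0.497 = 4.345.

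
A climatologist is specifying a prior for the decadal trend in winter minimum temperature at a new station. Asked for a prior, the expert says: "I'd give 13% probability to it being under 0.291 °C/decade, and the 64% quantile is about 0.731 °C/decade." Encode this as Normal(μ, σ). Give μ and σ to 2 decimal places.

The p-quantile of Normal(μ,σ) is μ + z_p·σ, with z_{0.13} = -1.126 and z_{0.64} = 0.3585.
Eliminate σ: μ = (z₂·x₁ − z₁·x₂)/(z₂ − z₁) = (0.3585·0.291 − (-1.126)·0.731)/1.485 = 0.62.
Then σ = (x₂ − x₁)/(z₂ − z₁) = (0.731 − 0.291)/1.485 = 0.30.

μ = 0.62, σ = 0.30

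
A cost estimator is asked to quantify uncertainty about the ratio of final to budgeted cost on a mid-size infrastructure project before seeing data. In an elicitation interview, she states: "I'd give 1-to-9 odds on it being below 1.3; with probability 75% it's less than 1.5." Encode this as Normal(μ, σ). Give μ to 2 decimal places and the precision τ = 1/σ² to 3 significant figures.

μ = 1.43, τ = 95.7

The p-quantile of Normal(μ,σ) is μ + z_p·σ, with z_{0.1} = -1.282 and z_{0.75} = 0.6745.
Eliminate σ: μ = (z₂·x₁ − z₁·x₂)/(z₂ − z₁) = (0.6745·1.3 − (-1.282)·1.5)/1.956 = 1.43.
Then σ = (x₂ − x₁)/(z₂ − z₁) = (1.5 − 1.3)/1.956 = 0.10.
Precision τ = 1/σ² = 1/0.1022² = 95.7.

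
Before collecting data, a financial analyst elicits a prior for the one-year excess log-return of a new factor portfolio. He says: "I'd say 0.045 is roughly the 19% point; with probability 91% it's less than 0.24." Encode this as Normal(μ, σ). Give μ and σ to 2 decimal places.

μ = 0.12, σ = 0.09

For Normal(μ,σ), the p-quantile is μ + z_p·σ. Here z_{0.19} = -0.8779, z_{0.91} = 1.341.
So 0.045 = μ − 0.8779σ and 0.24 = μ + 1.341σ.
Subtracting: σ = (0.24 − 0.045)/(1.341 − (-0.8779)) = 0.09.
Then μ = 0.045 − (-0.8779)·0.09 = 0.12.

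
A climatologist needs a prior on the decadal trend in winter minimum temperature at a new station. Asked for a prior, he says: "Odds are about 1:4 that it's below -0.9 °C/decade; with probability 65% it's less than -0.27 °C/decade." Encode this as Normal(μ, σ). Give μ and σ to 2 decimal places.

The p-quantile of Normal(μ,σ) is μ + z_p·σ, with z_{0.2} = -0.8416 and z_{0.65} = 0.3853.
Eliminate σ: μ = (z₂·x₁ − z₁·x₂)/(z₂ − z₁) = (0.3853·-0.9 − (-0.8416)·-0.27)/1.227 = -0.47.
Then σ = (x₂ − x₁)/(z₂ − z₁) = (-0.27 − -0.9)/1.227 = 0.51.

μ = -0.47, σ = 0.51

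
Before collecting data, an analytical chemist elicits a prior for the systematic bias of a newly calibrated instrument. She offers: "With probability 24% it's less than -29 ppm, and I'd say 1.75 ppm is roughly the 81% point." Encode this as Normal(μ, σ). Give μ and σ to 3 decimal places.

For Normal(μ,σ), the p-quantile is μ + z_p·σ. Here z_{0.24} = -0.7063, z_{0.81} = 0.8779.
So -29 = μ − 0.7063σ and 1.75 = μ + 0.8779σ.
Subtracting: σ = (1.75 − -29)/(0.8779 − (-0.7063)) = 19.410.
Then μ = -29 − (-0.7063)·19.410 = -15.290.

μ = -15.290, σ = 19.410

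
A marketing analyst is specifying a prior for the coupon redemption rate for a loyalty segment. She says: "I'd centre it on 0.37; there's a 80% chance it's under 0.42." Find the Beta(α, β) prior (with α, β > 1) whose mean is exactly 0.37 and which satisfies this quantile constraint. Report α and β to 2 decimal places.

α ≈ 24.08, β ≈ 41.01

With mean 0.37 fixed, write α = 0.37s, β = 0.63s where s = α+β.
Need P(θ < 0.42) = 0.8 under Beta(0.37s, 0.63s). Normal approximation: (q−m)/√(m(1−m)/s) ≈ z_{0.8} = 0.842, so s ≈ 0.37·0.63·(0.842)²/(0.42−0.37)² = 66.0.
At s = 66.0: P(θ<0.42) ≈ 0.802. Adjusting to match 0.8 gives s ≈ 65.09.
So α = 0.37·65.09 ≈ 24.08, β = 0.63·65.09 ≈ 41.01.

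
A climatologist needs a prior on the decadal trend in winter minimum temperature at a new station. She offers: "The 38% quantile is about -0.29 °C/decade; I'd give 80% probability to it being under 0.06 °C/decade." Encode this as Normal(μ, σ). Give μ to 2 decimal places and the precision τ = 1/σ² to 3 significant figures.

μ = -0.20, τ = 10.7

The p-quantile of Normal(μ,σ) is μ + z_p·σ, with z_{0.38} = -0.3055 and z_{0.8} = 0.8416.
Eliminate σ: μ = (z₂·x₁ − z₁·x₂)/(z₂ − z₁) = (0.8416·-0.29 − (-0.3055)·0.06)/1.147 = -0.20.
Then σ = (x₂ − x₁)/(z₂ − z₁) = (0.06 − -0.29)/1.147 = 0.31.
Precision τ = 1/σ² = 1/0.3051² = 10.7.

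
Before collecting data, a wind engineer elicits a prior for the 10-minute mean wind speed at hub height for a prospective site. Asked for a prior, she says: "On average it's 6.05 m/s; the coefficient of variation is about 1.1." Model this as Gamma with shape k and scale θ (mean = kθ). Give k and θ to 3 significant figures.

For Gamma(k, scale θ): mean = kθ, variance = kθ², so CV = 1/√k.
CV = 1.1, hence k = 1/CV² = 0.826.
Then θ = mean/k = 6.05/0.826 = 7.32.

k ≈ 0.826, θ ≈ 7.32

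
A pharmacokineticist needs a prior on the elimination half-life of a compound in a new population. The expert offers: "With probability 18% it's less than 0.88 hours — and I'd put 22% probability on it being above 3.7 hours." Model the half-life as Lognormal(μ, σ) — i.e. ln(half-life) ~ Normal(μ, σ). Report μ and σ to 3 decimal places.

μ ≈ 0.651, σ ≈ 0.851

If T ~ Lognormal(μ,σ) then ln T ~ Normal(μ,σ), so the p-quantile of ln T is μ + z_p·σ.
ln(0.88) = -0.1278 and ln(3.7) = 1.308; z_{0.18} = -0.9154, z_{0.78} = 0.7722.
σ = (1.308 − -0.1278)/(0.7722 − (-0.9154)) = 0.851.
μ = -0.1278 − (-0.9154)·0.851 = 0.651.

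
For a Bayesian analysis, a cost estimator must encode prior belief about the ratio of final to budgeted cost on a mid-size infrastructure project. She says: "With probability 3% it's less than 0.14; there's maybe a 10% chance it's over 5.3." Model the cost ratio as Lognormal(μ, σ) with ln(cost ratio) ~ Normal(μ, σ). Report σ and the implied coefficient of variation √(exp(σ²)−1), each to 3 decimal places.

σ ≈ 1.149, CV ≈ 1.657

If T ~ Lognormal(μ,σ) then ln T ~ Normal(μ,σ), so the p-quantile of ln T is μ + z_p·σ.
ln(0.14) = -1.966 and ln(5.3) = 1.668; z_{0.03} = -1.881, z_{0.9} = 1.282.
σ = (1.668 − -1.966)/(1.282 − (-1.881)) = 1.149.
μ = -1.966 − (-1.881)·1.149 = 0.195.
CV = √(exp(σ²)−1) = √(exp(1.3204)−1) = 1.657.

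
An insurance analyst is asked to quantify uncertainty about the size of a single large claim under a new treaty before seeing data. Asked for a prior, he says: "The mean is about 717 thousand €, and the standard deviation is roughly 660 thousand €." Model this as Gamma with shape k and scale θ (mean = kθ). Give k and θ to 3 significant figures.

k ≈ 1.18, θ ≈ 608

For Gamma(k, scale θ): mean = kθ, variance = kθ², so CV = 1/√k.
CV = SD/mean = 660/717 = 0.9205, hence k = 1/CV² = 1.18.
Then θ = mean/k = 717/1.18 = 608.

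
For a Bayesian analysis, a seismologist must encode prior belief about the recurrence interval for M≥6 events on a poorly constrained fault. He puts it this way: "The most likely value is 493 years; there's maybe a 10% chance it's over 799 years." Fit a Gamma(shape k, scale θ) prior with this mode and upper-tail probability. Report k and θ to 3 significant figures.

k ≈ 9.07, θ ≈ 61.1

Gamma(k,θ) with k>1 has mode (k−1)θ, so θ = 493/(k−1).
Need P(X < 799) = 0.9 with θ tied to k this way. Start at k = 2, θ = 493: P(X<799) ≈ 0.482.
Too low — raise k to concentrate. Iterating converges to k ≈ 9.07.
Then θ = 493/(9.07−1) ≈ 61.1.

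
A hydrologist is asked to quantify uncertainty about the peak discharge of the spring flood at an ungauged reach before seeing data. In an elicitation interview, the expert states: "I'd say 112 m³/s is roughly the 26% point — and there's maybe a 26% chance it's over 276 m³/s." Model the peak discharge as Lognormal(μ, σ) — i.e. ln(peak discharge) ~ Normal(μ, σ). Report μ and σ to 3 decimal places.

If T ~ Lognormal(μ,σ) then ln T ~ Normal(μ,σ), so the p-quantile of ln T is μ + z_p·σ.
ln(112) = 4.718 and ln(276) = 5.62; z_{0.26} = -0.6433, z_{0.74} = 0.6433.
σ = (5.62 − 4.718)/(0.6433 − (-0.6433)) = 0.701.
μ = 4.718 − (-0.6433)·0.701 = 5.169.

μ ≈ 5.169, σ ≈ 0.701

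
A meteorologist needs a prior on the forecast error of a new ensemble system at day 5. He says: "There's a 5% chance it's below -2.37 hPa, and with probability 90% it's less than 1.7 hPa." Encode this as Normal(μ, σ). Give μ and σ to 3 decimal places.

For Normal(μ,σ), the p-quantile is μ + z_p·σ. Here z_{0.05} = -1.645, z_{0.9} = 1.282.
So -2.37 = μ − 1.645σ and 1.7 = μ + 1.282σ.
Subtracting: σ = (1.7 − -2.37)/(1.282 − (-1.645)) = 1.391.
Then μ = -2.37 − (-1.645)·1.391 = -0.082.

μ = -0.082, σ = 1.391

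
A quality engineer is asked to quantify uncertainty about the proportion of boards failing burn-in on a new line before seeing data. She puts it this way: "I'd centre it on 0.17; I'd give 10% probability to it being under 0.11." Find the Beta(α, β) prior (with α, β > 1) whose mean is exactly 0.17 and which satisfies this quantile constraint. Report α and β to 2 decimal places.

With mean 0.17 fixed, write α = 0.17s, β = 0.83s where s = α+β.
Need P(θ < 0.11) = 0.1 under Beta(0.17s, 0.83s). Normal approximation: (q−m)/√(m(1−m)/s) ≈ z_{0.1} = -1.28, so s ≈ 0.17·0.83·(-1.28)²/(0.11−0.17)² = 64.4.
At s = 64.4: P(θ<0.11) ≈ 0.087. Adjusting to match 0.1 gives s ≈ 58.07.
So α = 0.17·58.07 ≈ 9.87, β = 0.83·58.07 ≈ 48.20.

α ≈ 9.87, β ≈ 48.20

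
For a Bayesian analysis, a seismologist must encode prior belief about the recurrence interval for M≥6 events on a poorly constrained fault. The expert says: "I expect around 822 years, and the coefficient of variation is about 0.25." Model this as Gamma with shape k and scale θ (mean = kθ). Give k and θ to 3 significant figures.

For Gamma(k, scale θ): mean = kθ, variance = kθ², so CV = 1/√k.
CV = 0.25, hence k = 1/CV² = 16.
Then θ = mean/k = 822/16 = 51.4.

k ≈ 16, θ ≈ 51.4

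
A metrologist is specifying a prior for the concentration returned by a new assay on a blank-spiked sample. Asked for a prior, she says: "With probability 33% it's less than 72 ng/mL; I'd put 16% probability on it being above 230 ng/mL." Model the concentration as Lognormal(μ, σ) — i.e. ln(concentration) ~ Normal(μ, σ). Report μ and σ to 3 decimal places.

μ ≈ 4.633, σ ≈ 0.810

If T ~ Lognormal(μ,σ) then ln T ~ Normal(μ,σ), so the p-quantile of ln T is μ + z_p·σ.
ln(72) = 4.277 and ln(230) = 5.438; z_{0.33} = -0.4399, z_{0.84} = 0.9945.
σ = (5.438 − 4.277)/(0.9945 − (-0.4399)) = 0.810.
μ = 4.277 − (-0.4399)·0.810 = 4.633.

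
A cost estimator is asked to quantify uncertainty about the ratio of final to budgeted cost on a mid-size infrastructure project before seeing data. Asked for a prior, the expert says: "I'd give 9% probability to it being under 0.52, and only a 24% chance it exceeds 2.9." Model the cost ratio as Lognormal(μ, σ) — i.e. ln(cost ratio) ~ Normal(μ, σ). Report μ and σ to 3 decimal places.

If T ~ Lognormal(μ,σ) then ln T ~ Normal(μ,σ), so the p-quantile of ln T is μ + z_p·σ.
ln(0.52) = -0.6539 and ln(2.9) = 1.065; z_{0.09} = -1.341, z_{0.76} = 0.7063.
σ = (1.065 − -0.6539)/(0.7063 − (-1.341)) = 0.840.
μ = -0.6539 − (-1.341)·0.840 = 0.472.

μ ≈ 0.472, σ ≈ 0.840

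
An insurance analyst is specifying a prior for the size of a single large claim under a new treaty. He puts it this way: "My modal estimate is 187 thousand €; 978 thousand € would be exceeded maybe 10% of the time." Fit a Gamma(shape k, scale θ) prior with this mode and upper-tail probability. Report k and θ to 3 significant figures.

k ≈ 1.64, θ ≈ 293

Gamma(k,θ) with k>1 has mode (k−1)θ, so θ = 187/(k−1).
Need P(X < 978) = 0.9 with θ tied to k this way. Start at k = 2, θ = 187: P(X<978) ≈ 0.967.
Too high — lower k to spread out. Iterating converges to k ≈ 1.64.
Then θ = 187/(1.64−1) ≈ 293.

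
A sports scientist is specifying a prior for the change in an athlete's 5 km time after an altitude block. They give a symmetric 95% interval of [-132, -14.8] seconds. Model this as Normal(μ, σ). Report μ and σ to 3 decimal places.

A symmetric 95% interval runs μ ± z·σ with z = 1.96.
Half-width = 58.6, so σ = 58.6/1.96 = 29.899.
μ is the interval midpoint, -73.400.

μ = -73.400, σ = 29.899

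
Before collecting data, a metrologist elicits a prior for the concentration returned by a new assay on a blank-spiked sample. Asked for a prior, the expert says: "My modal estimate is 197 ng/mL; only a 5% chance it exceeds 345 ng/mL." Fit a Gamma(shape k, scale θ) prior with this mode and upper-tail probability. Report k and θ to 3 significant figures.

k ≈ 9.88, θ ≈ 22.2

Gamma(k,θ) with k>1 has mode (k−1)θ, so θ = 197/(k−1).
Need P(X < 345) = 0.95 with θ tied to k this way. Start at k = 2, θ = 197: P(X<345) ≈ 0.523.
Too low — raise k to concentrate. Iterating converges to k ≈ 9.88.
Then θ = 197/(9.88−1) ≈ 22.2.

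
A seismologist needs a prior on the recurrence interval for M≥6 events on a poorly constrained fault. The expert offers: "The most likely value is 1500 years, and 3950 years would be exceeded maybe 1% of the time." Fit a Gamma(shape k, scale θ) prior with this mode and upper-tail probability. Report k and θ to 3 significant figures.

k ≈ 5.95, θ ≈ 303

Gamma(k,θ) with k>1 has mode (k−1)θ, so θ = 1500/(k−1).
Need P(X < 3950) = 0.99 with θ tied to k this way. Start at k = 2, θ = 1500: P(X<3950) ≈ 0.739.
Too low — raise k to concentrate. Iterating converges to k ≈ 5.95.
Then θ = 1500/(5.95−1) ≈ 303.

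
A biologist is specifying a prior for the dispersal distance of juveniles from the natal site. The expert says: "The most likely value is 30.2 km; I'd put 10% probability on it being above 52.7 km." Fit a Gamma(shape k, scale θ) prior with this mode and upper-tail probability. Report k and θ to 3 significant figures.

Gamma(k,θ) with k>1 has mode (k−1)θ, so θ = 30.2/(k−1).
Need P(X < 52.7) = 0.9 with θ tied to k this way. Start at k = 2, θ = 30.2: P(X<52.7) ≈ 0.521.
Too low — raise k to concentrate. Iterating converges to k ≈ 7.12.
Then θ = 30.2/(7.12−1) ≈ 4.93.

k ≈ 7.12, θ ≈ 4.93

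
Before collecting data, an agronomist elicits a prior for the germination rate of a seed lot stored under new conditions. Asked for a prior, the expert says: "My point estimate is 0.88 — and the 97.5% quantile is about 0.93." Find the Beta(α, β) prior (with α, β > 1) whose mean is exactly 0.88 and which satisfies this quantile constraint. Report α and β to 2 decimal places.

α ≈ 113.52, β ≈ 15.48

With mean 0.88 fixed, write α = 0.88s, β = 0.12s where s = α+β.
Need P(θ < 0.93) = 0.975 under Beta(0.88s, 0.12s). Normal approximation: (q−m)/√(m(1−m)/s) ≈ z_{0.975} = 1.96, so s ≈ 0.88·0.12·(1.96)²/(0.93−0.88)² = 162.3.
At s = 162.3: P(θ<0.93) ≈ 0.987. Adjusting to match 0.975 gives s ≈ 129.00.
So α = 0.88·129.00 ≈ 113.52, β = 0.12·129.00 ≈ 15.48.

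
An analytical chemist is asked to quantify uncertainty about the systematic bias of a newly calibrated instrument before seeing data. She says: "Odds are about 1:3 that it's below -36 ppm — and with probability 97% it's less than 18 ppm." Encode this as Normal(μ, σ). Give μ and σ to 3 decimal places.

μ = -21.746, σ = 21.133

For Normal(μ,σ), the p-quantile is μ + z_p·σ. Here z_{0.25} = -0.6745, z_{0.97} = 1.881.
So -36 = μ − 0.6745σ and 18 = μ + 1.881σ.
Subtracting: σ = (18 − -36)/(1.881 − (-0.6745)) = 21.133.
Then μ = -36 − (-0.6745)·21.133 = -21.746.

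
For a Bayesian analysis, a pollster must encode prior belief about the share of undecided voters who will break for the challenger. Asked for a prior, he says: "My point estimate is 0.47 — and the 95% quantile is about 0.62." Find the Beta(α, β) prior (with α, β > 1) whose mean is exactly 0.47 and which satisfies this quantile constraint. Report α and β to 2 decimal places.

α ≈ 13.89, β ≈ 15.66

With mean 0.47 fixed, write α = 0.47s, β = 0.53s where s = α+β.
Need P(θ < 0.62) = 0.95 under Beta(0.47s, 0.53s). Normal approximation: (q−m)/√(m(1−m)/s) ≈ z_{0.95} = 1.64, so s ≈ 0.47·0.53·(1.64)²/(0.62−0.47)² = 30.0.
At s = 30.0: P(θ<0.62) ≈ 0.951. Adjusting to match 0.95 gives s ≈ 29.54.
So α = 0.47·29.54 ≈ 13.89, β = 0.53·29.54 ≈ 15.66.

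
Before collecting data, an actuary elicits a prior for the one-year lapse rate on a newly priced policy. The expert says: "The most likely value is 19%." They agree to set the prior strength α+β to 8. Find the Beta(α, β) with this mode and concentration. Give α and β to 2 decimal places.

α = 2.14, β = 5.86

For α,β > 1 the Beta mode is (α−1)/(α+β−2). With α+β = 8, the mode is (α−1)/6.
Set (α−1)/6 = 0.19 → α = 1 + 0.19·6 = 2.14.
β = 8 − α = 5.86.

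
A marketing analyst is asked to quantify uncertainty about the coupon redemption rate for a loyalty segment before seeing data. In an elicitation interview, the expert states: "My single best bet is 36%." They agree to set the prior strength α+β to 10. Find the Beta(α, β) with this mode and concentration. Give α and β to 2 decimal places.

α = 3.88, β = 6.12

For α,β > 1 the Beta mode is (α−1)/(α+β−2). With α+β = 10, the mode is (α−1)/8.
Set (α−1)/8 = 0.36 → α = 1 + 0.36·8 = 3.88.
β = 10 − α = 6.12.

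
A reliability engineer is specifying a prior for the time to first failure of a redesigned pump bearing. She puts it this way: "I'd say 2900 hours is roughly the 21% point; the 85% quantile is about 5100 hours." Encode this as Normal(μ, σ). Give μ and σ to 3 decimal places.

For Normal(μ,σ), the p-quantile is μ + z_p·σ. Here z_{0.21} = -0.8064, z_{0.85} = 1.036.
So 2900 = μ − 0.8064σ and 5100 = μ + 1.036σ.
Subtracting: σ = (5100 − 2900)/(1.036 − (-0.8064)) = 1193.800.
Then μ = 2900 − (-0.8064)·1193.800 = 3862.706.

μ = 3862.706, σ = 1193.800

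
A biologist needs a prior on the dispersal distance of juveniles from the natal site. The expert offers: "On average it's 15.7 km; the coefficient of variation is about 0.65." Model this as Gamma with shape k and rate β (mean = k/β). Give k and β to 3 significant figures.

For Gamma(k, rate β): mean = k/β, variance = k/β², so CV = 1/√k.
CV = 0.65, hence k = 1/CV² = 2.37.
Then β = k/mean = 2.37/15.7 = 0.151.

k ≈ 2.37, β ≈ 0.151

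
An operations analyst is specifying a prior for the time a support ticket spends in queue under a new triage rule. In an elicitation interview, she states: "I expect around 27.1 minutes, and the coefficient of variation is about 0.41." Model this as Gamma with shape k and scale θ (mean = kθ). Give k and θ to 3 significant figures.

For Gamma(k, scale θ): mean = kθ, variance = kθ², so CV = 1/√k.
CV = 0.41, hence k = 1/CV² = 5.95.
Then θ = mean/k = 27.1/5.95 = 4.56.

k ≈ 5.95, θ ≈ 4.56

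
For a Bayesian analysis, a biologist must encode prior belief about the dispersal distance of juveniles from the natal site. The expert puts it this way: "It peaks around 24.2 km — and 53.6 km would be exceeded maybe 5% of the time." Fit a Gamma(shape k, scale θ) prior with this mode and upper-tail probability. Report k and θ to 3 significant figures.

Gamma(k,θ) with k>1 has mode (k−1)θ, so θ = 24.2/(k−1).
Need P(X < 53.6) = 0.95 with θ tied to k this way. Start at k = 2, θ = 24.2: P(X<53.6) ≈ 0.649.
Too low — raise k to concentrate. Iterating converges to k ≈ 5.35.
Then θ = 24.2/(5.35−1) ≈ 5.57.

k ≈ 5.35, θ ≈ 5.57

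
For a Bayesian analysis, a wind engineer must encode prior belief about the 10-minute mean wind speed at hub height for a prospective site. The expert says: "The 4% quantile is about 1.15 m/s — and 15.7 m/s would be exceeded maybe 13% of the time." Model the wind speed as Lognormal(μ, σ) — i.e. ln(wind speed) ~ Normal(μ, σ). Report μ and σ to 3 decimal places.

If T ~ Lognormal(μ,σ) then ln T ~ Normal(μ,σ), so the p-quantile of ln T is μ + z_p·σ.
ln(1.15) = 0.1398 and ln(15.7) = 2.754; z_{0.04} = -1.751, z_{0.87} = 1.126.
σ = (2.754 − 0.1398)/(1.126 − (-1.751)) = 0.909.
μ = 0.1398 − (-1.751)·0.909 = 1.730.

μ ≈ 1.730, σ ≈ 0.909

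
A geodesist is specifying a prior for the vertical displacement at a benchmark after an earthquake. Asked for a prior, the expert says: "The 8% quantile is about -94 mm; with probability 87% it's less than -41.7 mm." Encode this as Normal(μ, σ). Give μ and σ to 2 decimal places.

The p-quantile of Normal(μ,σ) is μ + z_p·σ, with z_{0.08} = -1.405 and z_{0.87} = 1.126.
Eliminate σ: μ = (z₂·x₁ − z₁·x₂)/(z₂ − z₁) = (1.126·-94 − (-1.405)·-41.7)/2.531 = -64.97.
Then σ = (x₂ − x₁)/(z₂ − z₁) = (-41.7 − -94)/2.531 = 20.66.

μ = -64.97, σ = 20.66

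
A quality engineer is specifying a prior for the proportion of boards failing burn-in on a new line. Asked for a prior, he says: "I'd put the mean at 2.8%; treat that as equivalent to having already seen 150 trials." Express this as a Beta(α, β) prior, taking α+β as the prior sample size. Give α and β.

α = 4.2, β = 145.8

Under the effective-sample-size interpretation, Beta(α, β) has prior mean α/(α+β) and prior sample size α+β.
So α+β = 150 and α/(α+β) = 0.028, giving α = 0.028·150 = 4.2 and β = 150 − 4.2 = 145.8.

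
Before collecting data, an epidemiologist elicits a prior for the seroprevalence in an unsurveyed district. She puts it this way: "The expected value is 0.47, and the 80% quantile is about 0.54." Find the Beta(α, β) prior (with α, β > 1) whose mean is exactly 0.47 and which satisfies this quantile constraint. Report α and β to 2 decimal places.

With mean 0.47 fixed, write α = 0.47s, β = 0.53s where s = α+β.
Need P(θ < 0.54) = 0.8 under Beta(0.47s, 0.53s). Normal approximation: (q−m)/√(m(1−m)/s) ≈ z_{0.8} = 0.842, so s ≈ 0.47·0.53·(0.842)²/(0.54−0.47)² = 36.0.
At s = 36.0: P(θ<0.54) ≈ 0.800. Adjusting to match 0.8 gives s ≈ 35.98.
So α = 0.47·35.98 ≈ 16.91, β = 0.53·35.98 ≈ 19.07.

α ≈ 16.91, β ≈ 19.07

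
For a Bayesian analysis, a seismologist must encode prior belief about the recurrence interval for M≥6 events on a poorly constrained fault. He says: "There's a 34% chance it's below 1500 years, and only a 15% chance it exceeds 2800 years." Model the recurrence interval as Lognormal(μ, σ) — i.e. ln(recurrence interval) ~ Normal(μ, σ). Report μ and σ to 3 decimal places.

μ ≈ 7.491, σ ≈ 0.431

If T ~ Lognormal(μ,σ) then ln T ~ Normal(μ,σ), so the p-quantile of ln T is μ + z_p·σ.
ln(1500) = 7.313 and ln(2800) = 7.937; z_{0.34} = -0.4125, z_{0.85} = 1.036.
σ = (7.937 − 7.313)/(1.036 − (-0.4125)) = 0.431.
μ = 7.313 − (-0.4125)·0.431 = 7.491.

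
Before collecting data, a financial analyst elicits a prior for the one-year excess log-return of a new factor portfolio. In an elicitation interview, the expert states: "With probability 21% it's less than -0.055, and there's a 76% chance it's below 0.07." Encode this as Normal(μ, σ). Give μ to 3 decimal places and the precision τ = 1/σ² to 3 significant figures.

μ = 0.012, τ = 146

For Normal(μ,σ), the p-quantile is μ + z_p·σ. Here z_{0.21} = -0.8064, z_{0.76} = 0.7063.
So -0.055 = μ − 0.8064σ and 0.07 = μ + 0.7063σ.
Subtracting: σ = (0.07 − -0.055)/(0.7063 − (-0.8064)) = 0.083.
Then μ = -0.055 − (-0.8064)·0.083 = 0.012.
Precision τ = 1/σ² = 1/0.08263² = 146.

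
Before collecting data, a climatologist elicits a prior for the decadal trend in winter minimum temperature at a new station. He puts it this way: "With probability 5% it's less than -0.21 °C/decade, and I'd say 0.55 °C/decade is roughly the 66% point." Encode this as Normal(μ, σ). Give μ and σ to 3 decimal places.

The p-quantile of Normal(μ,σ) is μ + z_p·σ, with z_{0.05} = -1.645 and z_{0.66} = 0.4125.
Eliminate σ: μ = (z₂·x₁ − z₁·x₂)/(z₂ − z₁) = (0.4125·-0.21 − (-1.645)·0.55)/2.057 = 0.398.
Then σ = (x₂ − x₁)/(z₂ − z₁) = (0.55 − -0.21)/2.057 = 0.369.

μ = 0.398, σ = 0.369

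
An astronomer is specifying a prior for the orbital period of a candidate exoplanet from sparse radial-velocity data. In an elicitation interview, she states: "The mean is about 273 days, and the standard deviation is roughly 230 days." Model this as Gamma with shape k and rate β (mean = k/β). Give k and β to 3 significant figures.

For Gamma(k, rate β): mean = k/β, variance = k/β², so CV = 1/√k.
CV = SD/mean = 230/273 = 0.8425, hence k = 1/CV² = 1.41.
Then β = k/mean = 1.41/273 = 0.00516.

k ≈ 1.41, β ≈ 0.00516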